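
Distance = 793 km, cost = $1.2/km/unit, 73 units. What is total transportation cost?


TC = dist * cost * units = 793 * 1.2 * 73 = $69466.80

$69466.80


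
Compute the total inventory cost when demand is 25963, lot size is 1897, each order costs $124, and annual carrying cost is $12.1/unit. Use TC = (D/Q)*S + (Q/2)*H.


TC = 25963/1897 * 124 + 1897/2 * 12.1

$13173.96


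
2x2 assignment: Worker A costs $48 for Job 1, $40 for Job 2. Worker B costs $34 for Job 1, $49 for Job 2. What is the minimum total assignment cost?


Option 1: A->1 + B->2 = $48 + $49 = $97
Option 2: A->2 + B->1 = $40 + $34 = $74
Min cost = min($97, $74) = $74

$74


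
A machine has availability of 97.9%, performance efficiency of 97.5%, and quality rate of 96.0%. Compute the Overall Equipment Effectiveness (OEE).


Formula: OEE = Availability * Performance * Quality / 10000
A * P = 97.9% * 97.5% / 100 = 95.45%
OEE = 95.45% * 96.0% / 100 = 91.6%

91.6%


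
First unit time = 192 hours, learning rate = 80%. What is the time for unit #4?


Formula: T_n = T_1 * (learning_rate)^(log2(n)) where learning_rate = rate/100
Doublings = log2(4) = 2
T_n = 192 * 0.8^2
T_n = 192 * 0.64 = 122.9 hours

122.9 hours


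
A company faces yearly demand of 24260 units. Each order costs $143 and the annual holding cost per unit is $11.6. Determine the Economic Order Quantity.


Formula: EOQ = sqrt(2 * D * S / H)
Numerator: 2 * 24260 * 143 = 6938360
2DS/H = 6938360 / 11.6 = 598134.5
EOQ = sqrt(598134.5) = 773.4 units

773.4 units


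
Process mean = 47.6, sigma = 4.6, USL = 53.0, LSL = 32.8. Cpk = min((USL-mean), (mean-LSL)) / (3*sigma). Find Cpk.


Cpu = (53.0 - 47.6) / (3 * 4.6) = 0.39
Cpl = (47.6 - 32.8) / (3 * 4.6) = 1.07
Cpk = min(0.39, 1.07) = 0.39

0.39


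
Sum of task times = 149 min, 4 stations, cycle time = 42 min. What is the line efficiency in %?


Formula: Efficiency = Sum of Task Times / (N_stations * CT) * 100
Total station capacity = 4 stations * 42 min = 168 min
Efficiency = 149 / 168 * 100 = 88.7%

88.7%


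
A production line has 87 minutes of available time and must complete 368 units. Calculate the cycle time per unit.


Formula: CT = Available Time / Number of Units
CT = 87 min / 368 units
CT = 0.24 min/unit

0.24 min/unit


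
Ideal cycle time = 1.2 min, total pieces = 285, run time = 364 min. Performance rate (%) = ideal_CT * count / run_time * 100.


Formula: Performance = (Ideal CT * Total Count) / Run Time * 100
Ideal output time = 1.2 * 285 = 342.0 min
Performance = 342.0 / 364 * 100 = 94.0%

94.0%


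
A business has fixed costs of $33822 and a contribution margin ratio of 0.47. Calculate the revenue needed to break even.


Formula: BER = Fixed Costs / Contribution Margin Ratio
BER = $33822 / 0.47
BER = $71961.70 (to the nearest cent)

$71961.70


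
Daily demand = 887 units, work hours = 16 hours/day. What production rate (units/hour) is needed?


Formula: Production Rate = Daily Demand / Available Hours
Rate = 887 units/day / 16 hours/day
Rate = 55.4 units/hour

55.4 units/hour


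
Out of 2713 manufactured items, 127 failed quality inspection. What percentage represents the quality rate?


Formula: Quality Rate = Good Pieces / Total Pieces * 100
Good pieces = 2713 - 127 = 2586
QR = 2586 / 2713 * 100 = 95.3%

95.3%


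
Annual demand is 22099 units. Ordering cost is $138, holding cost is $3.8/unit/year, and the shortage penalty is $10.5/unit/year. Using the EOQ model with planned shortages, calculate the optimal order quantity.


Formula: EOQ* = sqrt(2DS/H) * sqrt((H+P)/P)
Base EOQ = sqrt(2*22099*138/3.8) = 1266.92 units
Correction = sqrt((3.8+10.5)/10.5) = 1.16701
EOQ* = 1266.92 * 1.16701 = 1478.5 units

1478.5 units


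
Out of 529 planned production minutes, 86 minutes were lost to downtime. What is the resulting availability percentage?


Formula: Availability = (Planned Time - Downtime) / Planned Time * 100
Uptime = 529 - 86 = 443 min
Availability = 443 / 529 * 100 = 83.7%

83.7%


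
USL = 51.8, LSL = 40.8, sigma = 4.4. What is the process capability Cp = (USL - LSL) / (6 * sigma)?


Cp = (51.8 - 40.8) / (6 * 4.4)

0.42


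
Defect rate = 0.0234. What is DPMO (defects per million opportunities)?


DPMO = defect_rate * 1000000 = 0.0234 * 1000000

23400


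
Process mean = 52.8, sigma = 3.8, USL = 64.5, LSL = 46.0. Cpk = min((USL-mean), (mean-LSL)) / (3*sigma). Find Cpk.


Cpu = (64.5 - 52.8) / (3 * 3.8) = 1.03
Cpl = (52.8 - 46.0) / (3 * 3.8) = 0.6
Cpk = min(1.03, 0.6) = 0.6

0.6


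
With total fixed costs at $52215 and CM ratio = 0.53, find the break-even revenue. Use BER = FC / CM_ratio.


Formula: BER = Fixed Costs / Contribution Margin Ratio
BER = $52215 / 0.53
BER = $98518.87 (to the nearest cent)

$98518.87


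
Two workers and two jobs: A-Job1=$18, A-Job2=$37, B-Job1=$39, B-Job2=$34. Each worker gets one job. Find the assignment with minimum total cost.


Option 1: A->1 + B->2 = $18 + $34 = $52
Option 2: A->2 + B->1 = $37 + $39 = $76
Min cost = min($52, $76) = $52

$52


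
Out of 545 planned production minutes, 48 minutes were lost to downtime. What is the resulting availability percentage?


Formula: Availability = (Planned Time - Downtime) / Planned Time * 100
Uptime = 545 - 48 = 497 min
Availability = 497 / 545 * 100 = 91.2%

91.2%


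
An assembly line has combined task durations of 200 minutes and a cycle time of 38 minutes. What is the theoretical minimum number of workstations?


Formula: N_min = ceil(Sum of Task Times / Cycle Time)
N_min = ceil(200 min / 38 min) = ceil(5.2632)
N_min = 6 stations

6


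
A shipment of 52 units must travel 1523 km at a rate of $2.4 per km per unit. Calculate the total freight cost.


TC = dist * cost * units = 1523 * 2.4 * 52 = $190070.40

$190070.40


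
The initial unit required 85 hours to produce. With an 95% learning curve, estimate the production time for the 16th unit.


Formula: T_n = T_1 * (learning_rate)^(log2(n)) where learning_rate = rate/100
Doublings = log2(16) = 4
T_n = 85 * 0.95^4
T_n = 85 * 0.8145 = 69.2 hours

69.2 hours


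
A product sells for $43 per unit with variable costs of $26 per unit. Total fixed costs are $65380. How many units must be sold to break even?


Formula: BEQ = Fixed Costs / (Price - Variable Cost)
Contribution margin = $43 - $26 = $17/unit
BEQ = ceil($65380 / $17/unit) = ceil(3845.88) = 3846 units

3846 units


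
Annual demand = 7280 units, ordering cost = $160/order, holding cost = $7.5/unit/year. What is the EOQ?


Formula: EOQ = sqrt(2 * D * S / H)
Numerator: 2 * 7280 * 160 = 2329600
2DS/H = 2329600 / 7.5 = 310613.3
EOQ = sqrt(310613.3) = 557.3 units

557.3 units


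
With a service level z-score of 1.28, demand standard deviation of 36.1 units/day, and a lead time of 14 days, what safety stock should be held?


Formula: SS = z * sigma_d * sqrt(LT)
sqrt(LT) = sqrt(14) = 3.7417
SS = 1.28 * 36.1 * 3.7417
SS = 172.9 units

172.9 units


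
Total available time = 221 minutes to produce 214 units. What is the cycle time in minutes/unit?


Formula: CT = Available Time / Number of Units
CT = 221 min / 214 units
CT = 1.03 min/unit

1.03 min/unit


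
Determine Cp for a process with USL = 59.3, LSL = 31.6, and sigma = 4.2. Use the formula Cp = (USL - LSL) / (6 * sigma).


Cp = (59.3 - 31.6) / (6 * 4.2)

1.1


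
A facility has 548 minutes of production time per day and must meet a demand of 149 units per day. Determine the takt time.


Formula: Takt Time = Available Production Time / Customer Demand
Takt = 548 min/day / 149 units/day
Takt = 3.68 min/unit

3.68 min/unit


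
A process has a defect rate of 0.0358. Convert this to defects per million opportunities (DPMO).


DPMO = defect_rate * 1000000 = 0.0358 * 1000000

35800


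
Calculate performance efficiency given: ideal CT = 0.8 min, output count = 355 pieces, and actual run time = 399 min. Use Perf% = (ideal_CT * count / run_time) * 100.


Formula: Performance = (Ideal CT * Total Count) / Run Time * 100
Ideal output time = 0.8 * 355 = 284.0 min
Performance = 284.0 / 399 * 100 = 71.2%

71.2%


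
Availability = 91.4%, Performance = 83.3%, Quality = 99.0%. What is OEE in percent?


Formula: OEE = Availability * Performance * Quality / 10000
A * P = 91.4% * 83.3% / 100 = 76.14%
OEE = 76.14% * 99.0% / 100 = 75.4%

75.4%


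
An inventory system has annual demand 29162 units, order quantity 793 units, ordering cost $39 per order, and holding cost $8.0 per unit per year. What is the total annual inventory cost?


TC = 29162/793 * 39 + 793/2 * 8.0

$4606.20


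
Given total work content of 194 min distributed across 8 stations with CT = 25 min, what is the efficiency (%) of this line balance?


Formula: Efficiency = Sum of Task Times / (N_stations * CT) * 100
Total station capacity = 8 stations * 25 min = 200 min
Efficiency = 194 / 200 * 100 = 97.0%

97.0%


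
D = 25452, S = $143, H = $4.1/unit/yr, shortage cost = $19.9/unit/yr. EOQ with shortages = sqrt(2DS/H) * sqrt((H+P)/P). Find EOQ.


Formula: EOQ* = sqrt(2DS/H) * sqrt((H+P)/P)
Base EOQ = sqrt(2*25452*143/4.1) = 1332.45 units
Correction = sqrt((4.1+19.9)/19.9) = 1.09819
EOQ* = 1332.45 * 1.09819 = 1463.3 units

1463.3 units


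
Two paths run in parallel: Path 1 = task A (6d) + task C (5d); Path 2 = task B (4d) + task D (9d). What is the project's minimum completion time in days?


Path 1 = 6 + 5 = 11 days
Path 2 = 4 + 9 = 13 days
Duration = max(11, 13) = 13 days

13 days


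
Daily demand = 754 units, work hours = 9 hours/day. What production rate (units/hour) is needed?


Formula: Production Rate = Daily Demand / Available Hours
Rate = 754 units/day / 9 hours/day
Rate = 83.8 units/hour

83.8 units/hour


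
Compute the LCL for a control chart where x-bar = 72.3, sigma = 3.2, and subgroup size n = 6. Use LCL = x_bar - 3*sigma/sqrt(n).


LCL = 72.3 - 3 * 3.2 / sqrt(6)

68.38


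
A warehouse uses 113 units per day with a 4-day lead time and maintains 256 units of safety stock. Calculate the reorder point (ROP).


Formula: ROP = (Daily Demand * Lead Time) + Safety Stock
Demand during lead time = 113 * 4 = 452 units
ROP = 452 + 256 = 708 units

708 units


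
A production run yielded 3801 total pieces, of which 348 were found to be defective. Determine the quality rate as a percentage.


Formula: Quality Rate = Good Pieces / Total Pieces * 100
Good pieces = 3801 - 348 = 3453
QR = 3453 / 3801 * 100 = 90.8%

90.8%


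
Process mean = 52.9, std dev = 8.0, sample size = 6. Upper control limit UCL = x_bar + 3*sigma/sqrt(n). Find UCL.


UCL = 52.9 + 3 * 8.0 / sqrt(6)

62.7


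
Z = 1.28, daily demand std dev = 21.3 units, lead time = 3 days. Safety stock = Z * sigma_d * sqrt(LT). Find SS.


Formula: SS = z * sigma_d * sqrt(LT)
sqrt(LT) = sqrt(3) = 1.7321
SS = 1.28 * 21.3 * 1.7321
SS = 47.2 units

47.2 units


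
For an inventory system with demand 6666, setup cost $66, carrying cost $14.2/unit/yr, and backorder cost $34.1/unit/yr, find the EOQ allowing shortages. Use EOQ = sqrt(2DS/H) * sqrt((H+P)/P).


Formula: EOQ* = sqrt(2DS/H) * sqrt((H+P)/P)
Base EOQ = sqrt(2*6666*66/14.2) = 248.93 units
Correction = sqrt((14.2+34.1)/34.1) = 1.19014
EOQ* = 248.93 * 1.19014 = 296.3 units

296.3 units


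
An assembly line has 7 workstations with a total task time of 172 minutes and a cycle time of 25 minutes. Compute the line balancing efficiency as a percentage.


Formula: Efficiency = Sum of Task Times / (N_stations * CT) * 100
Total station capacity = 7 stations * 25 min = 175 min
Efficiency = 172 / 175 * 100 = 98.3%

98.3%


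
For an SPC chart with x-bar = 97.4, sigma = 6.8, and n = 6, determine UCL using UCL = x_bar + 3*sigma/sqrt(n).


UCL = 97.4 + 3 * 6.8 / sqrt(6)

105.73


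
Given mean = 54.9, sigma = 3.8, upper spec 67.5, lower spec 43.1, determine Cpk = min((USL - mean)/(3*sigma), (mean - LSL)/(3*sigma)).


Cpu = (67.5 - 54.9) / (3 * 3.8) = 1.11
Cpl = (54.9 - 43.1) / (3 * 3.8) = 1.04
Cpk = min(1.11, 1.04) = 1.04

1.04


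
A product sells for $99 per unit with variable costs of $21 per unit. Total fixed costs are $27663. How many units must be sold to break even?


Formula: BEQ = Fixed Costs / (Price - Variable Cost)
Contribution margin = $99 - $21 = $78/unit
BEQ = ceil($27663 / $78/unit) = ceil(354.65) = 355 units

355 units


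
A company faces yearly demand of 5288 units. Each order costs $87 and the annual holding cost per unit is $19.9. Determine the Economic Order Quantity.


Formula: EOQ = sqrt(2 * D * S / H)
Numerator: 2 * 5288 * 87 = 920112
2DS/H = 920112 / 19.9 = 46236.8
EOQ = sqrt(46236.8) = 215.0 units

215.0 units


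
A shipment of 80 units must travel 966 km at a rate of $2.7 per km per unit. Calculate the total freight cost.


TC = dist * cost * units = 966 * 2.7 * 80 = $208656.00

$208656.00


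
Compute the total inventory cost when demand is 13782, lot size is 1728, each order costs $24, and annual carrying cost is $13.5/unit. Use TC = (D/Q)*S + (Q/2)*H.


TC = 13782/1728 * 24 + 1728/2 * 13.5

$11855.42


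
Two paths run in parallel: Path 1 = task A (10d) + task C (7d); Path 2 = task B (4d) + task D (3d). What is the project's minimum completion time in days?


Path 1 = 10 + 7 = 17 days
Path 2 = 4 + 3 = 7 days
Duration = max(17, 7) = 17 days

17 days


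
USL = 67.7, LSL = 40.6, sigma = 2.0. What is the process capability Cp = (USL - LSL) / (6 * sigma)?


Cp = (67.7 - 40.6) / (6 * 2.0)

2.26


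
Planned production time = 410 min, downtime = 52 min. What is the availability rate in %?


Formula: Availability = (Planned Time - Downtime) / Planned Time * 100
Uptime = 410 - 52 = 358 min
Availability = 358 / 410 * 100 = 87.3%

87.3%


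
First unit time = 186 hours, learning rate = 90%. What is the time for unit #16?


Formula: T_n = T_1 * (learning_rate)^(log2(n)) where learning_rate = rate/100
Doublings = log2(16) = 4
T_n = 186 * 0.9^4
T_n = 186 * 0.6561 = 122.0 hours

122.0 hours


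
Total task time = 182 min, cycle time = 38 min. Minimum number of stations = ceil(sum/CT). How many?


Formula: N_min = ceil(Sum of Task Times / Cycle Time)
N_min = ceil(182 min / 38 min) = ceil(4.7895)
N_min = 5 stations

5


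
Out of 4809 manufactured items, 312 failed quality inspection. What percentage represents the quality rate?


Formula: Quality Rate = Good Pieces / Total Pieces * 100
Good pieces = 4809 - 312 = 4497
QR = 4497 / 4809 * 100 = 93.5%

93.5%


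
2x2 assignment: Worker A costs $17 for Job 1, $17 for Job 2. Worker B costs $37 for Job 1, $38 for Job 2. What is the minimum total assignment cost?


Option 1: A->1 + B->2 = $17 + $38 = $55
Option 2: A->2 + B->1 = $17 + $37 = $54
Min cost = min($55, $54) = $54

$54


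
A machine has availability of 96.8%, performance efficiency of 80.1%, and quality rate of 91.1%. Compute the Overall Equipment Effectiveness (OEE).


Formula: OEE = Availability * Performance * Quality / 10000
A * P = 96.8% * 80.1% / 100 = 77.54%
OEE = 77.54% * 91.1% / 100 = 70.6%

70.6%


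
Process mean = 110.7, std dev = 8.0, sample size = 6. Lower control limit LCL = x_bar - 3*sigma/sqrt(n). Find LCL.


LCL = 110.7 - 3 * 8.0 / sqrt(6)

100.9


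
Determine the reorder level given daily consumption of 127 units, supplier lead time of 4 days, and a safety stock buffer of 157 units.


Formula: ROP = (Daily Demand * Lead Time) + Safety Stock
Demand during lead time = 127 * 4 = 508 units
ROP = 508 + 157 = 665 units

665 units


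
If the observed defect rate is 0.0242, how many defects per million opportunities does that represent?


DPMO = defect_rate * 1000000 = 0.0242 * 1000000

24200


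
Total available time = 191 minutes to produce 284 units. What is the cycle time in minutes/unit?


Formula: CT = Available Time / Number of Units
CT = 191 min / 284 units
CT = 0.67 min/unit

0.67 min/unit


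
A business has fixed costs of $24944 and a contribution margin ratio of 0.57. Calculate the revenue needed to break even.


Formula: BER = Fixed Costs / Contribution Margin Ratio
BER = $24944 / 0.57
BER = $43761.40 (to the nearest cent)

$43761.40


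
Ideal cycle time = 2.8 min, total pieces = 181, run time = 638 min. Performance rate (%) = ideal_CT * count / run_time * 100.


Formula: Performance = (Ideal CT * Total Count) / Run Time * 100
Ideal output time = 2.8 * 181 = 506.8 min
Performance = 506.8 / 638 * 100 = 79.4%

79.4%


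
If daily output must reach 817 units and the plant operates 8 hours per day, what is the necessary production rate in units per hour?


Formula: Production Rate = Daily Demand / Available Hours
Rate = 817 units/day / 8 hours/day
Rate = 102.1 units/hour

102.1 units/hour


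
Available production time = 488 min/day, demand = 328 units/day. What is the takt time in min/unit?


Formula: Takt Time = Available Production Time / Customer Demand
Takt = 488 min/day / 328 units/day
Takt = 1.49 min/unit

1.49 min/unit


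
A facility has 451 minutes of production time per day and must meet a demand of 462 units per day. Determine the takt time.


Formula: Takt Time = Available Production Time / Customer Demand
Takt = 451 min/day / 462 units/day
Takt = 0.98 min/unit

0.98 min/unit


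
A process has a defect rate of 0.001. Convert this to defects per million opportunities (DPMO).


DPMO = defect_rate * 1000000 = 0.001 * 1000000

1000


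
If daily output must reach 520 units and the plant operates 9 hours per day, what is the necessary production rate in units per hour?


Formula: Production Rate = Daily Demand / Available Hours
Rate = 520 units/day / 9 hours/day
Rate = 57.8 units/hour

57.8 units/hour


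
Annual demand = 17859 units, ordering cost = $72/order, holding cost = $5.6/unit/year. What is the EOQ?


Formula: EOQ = sqrt(2 * D * S / H)
Numerator: 2 * 17859 * 72 = 2571696
2DS/H = 2571696 / 5.6 = 459231.4
EOQ = sqrt(459231.4) = 677.7 units

677.7 units


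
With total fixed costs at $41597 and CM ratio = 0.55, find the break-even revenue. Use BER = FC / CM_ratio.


Formula: BER = Fixed Costs / Contribution Margin Ratio
BER = $41597 / 0.55
BER = $75630.91 (to the nearest cent)

$75630.91


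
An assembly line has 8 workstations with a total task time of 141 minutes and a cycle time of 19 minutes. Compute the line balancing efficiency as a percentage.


Formula: Efficiency = Sum of Task Times / (N_stations * CT) * 100
Total station capacity = 8 stations * 19 min = 152 min
Efficiency = 141 / 152 * 100 = 92.8%

92.8%


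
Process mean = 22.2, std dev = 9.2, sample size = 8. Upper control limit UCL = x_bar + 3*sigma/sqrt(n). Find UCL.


UCL = 22.2 + 3 * 9.2 / sqrt(8)

31.96


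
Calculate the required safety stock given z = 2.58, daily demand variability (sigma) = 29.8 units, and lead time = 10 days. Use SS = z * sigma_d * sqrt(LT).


Formula: SS = z * sigma_d * sqrt(LT)
sqrt(LT) = sqrt(10) = 3.1623
SS = 2.58 * 29.8 * 3.1623
SS = 243.1 units

243.1 units


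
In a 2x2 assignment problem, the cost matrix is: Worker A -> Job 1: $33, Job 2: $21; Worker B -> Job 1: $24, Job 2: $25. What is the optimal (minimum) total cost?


Option 1: A->1 + B->2 = $33 + $25 = $58
Option 2: A->2 + B->1 = $21 + $24 = $45
Min cost = min($58, $45) = $45

$45


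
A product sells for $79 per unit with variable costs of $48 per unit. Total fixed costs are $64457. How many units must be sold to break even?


Formula: BEQ = Fixed Costs / (Price - Variable Cost)
Contribution margin = $79 - $48 = $31/unit
BEQ = ceil($64457 / $31/unit) = ceil(2079.26) = 2080 units

2080 units


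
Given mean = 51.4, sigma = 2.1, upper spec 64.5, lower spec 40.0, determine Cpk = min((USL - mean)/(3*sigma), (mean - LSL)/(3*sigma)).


Cpu = (64.5 - 51.4) / (3 * 2.1) = 2.08
Cpl = (51.4 - 40.0) / (3 * 2.1) = 1.81
Cpk = min(2.08, 1.81) = 1.81

1.81


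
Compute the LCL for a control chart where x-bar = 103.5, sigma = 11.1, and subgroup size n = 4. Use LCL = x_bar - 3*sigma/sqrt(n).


LCL = 103.5 - 3 * 11.1 / sqrt(4)

86.85


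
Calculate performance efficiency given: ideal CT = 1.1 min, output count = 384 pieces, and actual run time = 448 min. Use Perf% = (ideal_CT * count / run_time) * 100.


Formula: Performance = (Ideal CT * Total Count) / Run Time * 100
Ideal output time = 1.1 * 384 = 422.4 min
Performance = 422.4 / 448 * 100 = 94.3%

94.3%


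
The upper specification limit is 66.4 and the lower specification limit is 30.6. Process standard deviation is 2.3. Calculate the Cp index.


Cp = (66.4 - 30.6) / (6 * 2.3)

2.59


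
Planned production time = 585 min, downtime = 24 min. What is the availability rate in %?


Formula: Availability = (Planned Time - Downtime) / Planned Time * 100
Uptime = 585 - 24 = 561 min
Availability = 561 / 585 * 100 = 95.9%

95.9%


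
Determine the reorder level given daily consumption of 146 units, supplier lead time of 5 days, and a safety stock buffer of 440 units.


Formula: ROP = (Daily Demand * Lead Time) + Safety Stock
Demand during lead time = 146 * 5 = 730 units
ROP = 730 + 440 = 1170 units

1170 units


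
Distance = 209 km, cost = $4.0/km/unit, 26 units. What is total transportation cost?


TC = dist * cost * units = 209 * 4.0 * 26 = $21736.00

$21736.00


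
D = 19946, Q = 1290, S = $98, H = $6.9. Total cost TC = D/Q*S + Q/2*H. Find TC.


TC = 19946/1290 * 98 + 1290/2 * 6.9

$5965.78


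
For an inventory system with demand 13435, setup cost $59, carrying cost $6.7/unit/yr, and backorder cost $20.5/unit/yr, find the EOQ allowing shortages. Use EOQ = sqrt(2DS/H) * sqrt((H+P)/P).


Formula: EOQ* = sqrt(2DS/H) * sqrt((H+P)/P)
Base EOQ = sqrt(2*13435*59/6.7) = 486.43 units
Correction = sqrt((6.7+20.5)/20.5) = 1.15188
EOQ* = 486.43 * 1.15188 = 560.3 units

560.3 units


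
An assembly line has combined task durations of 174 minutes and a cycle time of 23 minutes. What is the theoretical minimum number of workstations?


Formula: N_min = ceil(Sum of Task Times / Cycle Time)
N_min = ceil(174 min / 23 min) = ceil(7.5652)
N_min = 8 stations

8


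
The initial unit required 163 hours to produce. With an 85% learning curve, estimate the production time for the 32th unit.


Formula: T_n = T_1 * (learning_rate)^(log2(n)) where learning_rate = rate/100
Doublings = log2(32) = 5
T_n = 163 * 0.85^5
T_n = 163 * 0.4437 = 72.3 hours

72.3 hours


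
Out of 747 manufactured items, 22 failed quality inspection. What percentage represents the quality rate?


Formula: Quality Rate = Good Pieces / Total Pieces * 100
Good pieces = 747 - 22 = 725
QR = 725 / 747 * 100 = 97.1%

97.1%


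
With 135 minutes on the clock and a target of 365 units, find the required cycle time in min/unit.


Formula: CT = Available Time / Number of Units
CT = 135 min / 365 units
CT = 0.37 min/unit

0.37 min/unit


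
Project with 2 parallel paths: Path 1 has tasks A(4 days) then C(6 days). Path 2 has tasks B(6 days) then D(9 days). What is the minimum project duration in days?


Path 1 = 4 + 6 = 10 days
Path 2 = 6 + 9 = 15 days
Duration = max(10, 15) = 15 days

15 days


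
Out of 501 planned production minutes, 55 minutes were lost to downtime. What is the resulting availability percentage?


Formula: Availability = (Planned Time - Downtime) / Planned Time * 100
Uptime = 501 - 55 = 446 min
Availability = 446 / 501 * 100 = 89.0%

89.0%


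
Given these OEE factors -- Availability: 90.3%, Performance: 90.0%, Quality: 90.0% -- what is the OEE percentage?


Formula: OEE = Availability * Performance * Quality / 10000
A * P = 90.3% * 90.0% / 100 = 81.27%
OEE = 81.27% * 90.0% / 100 = 73.1%

73.1%


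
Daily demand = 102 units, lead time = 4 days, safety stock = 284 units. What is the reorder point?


Formula: ROP = (Daily Demand * Lead Time) + Safety Stock
Demand during lead time = 102 * 4 = 408 units
ROP = 408 + 284 = 692 units

692 units


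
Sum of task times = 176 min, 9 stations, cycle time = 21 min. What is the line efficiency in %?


Formula: Efficiency = Sum of Task Times / (N_stations * CT) * 100
Total station capacity = 9 stations * 21 min = 189 min
Efficiency = 176 / 189 * 100 = 93.1%

93.1%


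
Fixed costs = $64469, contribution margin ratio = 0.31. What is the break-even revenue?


Formula: BER = Fixed Costs / Contribution Margin Ratio
BER = $64469 / 0.31
BER = $207964.52 (to the nearest cent)

$207964.52


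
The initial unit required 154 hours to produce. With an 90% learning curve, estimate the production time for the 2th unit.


Formula: T_n = T_1 * (learning_rate)^(log2(n)) where learning_rate = rate/100
Doublings = log2(2) = 1
T_n = 154 * 0.9^1
T_n = 154 * 0.9 = 138.6 hours

138.6 hours


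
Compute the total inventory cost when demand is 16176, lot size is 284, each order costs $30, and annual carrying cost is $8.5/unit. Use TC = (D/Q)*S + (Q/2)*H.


TC = 16176/284 * 30 + 284/2 * 8.5

$2915.73


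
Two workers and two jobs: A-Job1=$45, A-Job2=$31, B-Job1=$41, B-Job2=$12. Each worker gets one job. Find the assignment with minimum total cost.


Option 1: A->1 + B->2 = $45 + $12 = $57
Option 2: A->2 + B->1 = $31 + $41 = $72
Min cost = min($57, $72) = $57

$57


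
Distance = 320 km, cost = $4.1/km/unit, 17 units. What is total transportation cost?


TC = dist * cost * units = 320 * 4.1 * 17 = $22304.00

$22304.00


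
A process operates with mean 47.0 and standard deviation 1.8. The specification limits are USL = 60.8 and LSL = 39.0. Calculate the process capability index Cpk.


Cpu = (60.8 - 47.0) / (3 * 1.8) = 2.56
Cpl = (47.0 - 39.0) / (3 * 1.8) = 1.48
Cpk = min(2.56, 1.48) = 1.48

1.48


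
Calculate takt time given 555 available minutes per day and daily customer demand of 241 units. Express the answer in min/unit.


Formula: Takt Time = Available Production Time / Customer Demand
Takt = 555 min/day / 241 units/day
Takt = 2.3 min/unit

2.3 min/unit


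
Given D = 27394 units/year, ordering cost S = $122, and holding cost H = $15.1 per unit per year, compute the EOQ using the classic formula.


Formula: EOQ = sqrt(2 * D * S / H)
Numerator: 2 * 27394 * 122 = 6684136
2DS/H = 6684136 / 15.1 = 442658.0
EOQ = sqrt(442658.0) = 665.3 units

665.3 units


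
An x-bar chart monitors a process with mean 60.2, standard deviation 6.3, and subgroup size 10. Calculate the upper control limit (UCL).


UCL = 60.2 + 3 * 6.3 / sqrt(10)

66.18


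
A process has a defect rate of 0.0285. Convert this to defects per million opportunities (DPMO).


DPMO = defect_rate * 1000000 = 0.0285 * 1000000

28500


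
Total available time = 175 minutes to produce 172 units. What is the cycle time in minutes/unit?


Formula: CT = Available Time / Number of Units
CT = 175 min / 172 units
CT = 1.02 min/unit

1.02 min/unit


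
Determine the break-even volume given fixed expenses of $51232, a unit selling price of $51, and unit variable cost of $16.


Formula: BEQ = Fixed Costs / (Price - Variable Cost)
Contribution margin = $51 - $16 = $35/unit
BEQ = ceil($51232 / $35/unit) = ceil(1463.77) = 1464 units

1464 units


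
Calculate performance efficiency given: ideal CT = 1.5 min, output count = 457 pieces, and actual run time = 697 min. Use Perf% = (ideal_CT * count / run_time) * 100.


Formula: Performance = (Ideal CT * Total Count) / Run Time * 100
Ideal output time = 1.5 * 457 = 685.5 min
Performance = 685.5 / 697 * 100 = 98.4%

98.4%


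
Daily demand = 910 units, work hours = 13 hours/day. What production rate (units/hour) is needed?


Formula: Production Rate = Daily Demand / Available Hours
Rate = 910 units/day / 13 hours/day
Rate = 70.0 units/hour

70.0 units/hour


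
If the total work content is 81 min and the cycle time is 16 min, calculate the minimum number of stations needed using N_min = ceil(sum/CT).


Formula: N_min = ceil(Sum of Task Times / Cycle Time)
N_min = ceil(81 min / 16 min) = ceil(5.0625)
N_min = 6 stations

6


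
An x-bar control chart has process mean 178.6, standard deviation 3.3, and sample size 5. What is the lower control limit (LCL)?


LCL = 178.6 - 3 * 3.3 / sqrt(5)

174.17


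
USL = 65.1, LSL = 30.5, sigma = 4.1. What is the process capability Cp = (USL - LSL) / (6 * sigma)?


Cp = (65.1 - 30.5) / (6 * 4.1)

1.41


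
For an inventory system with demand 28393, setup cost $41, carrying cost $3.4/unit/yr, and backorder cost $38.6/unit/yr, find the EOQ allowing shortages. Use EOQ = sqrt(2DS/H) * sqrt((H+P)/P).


Formula: EOQ* = sqrt(2DS/H) * sqrt((H+P)/P)
Base EOQ = sqrt(2*28393*41/3.4) = 827.51 units
Correction = sqrt((3.4+38.6)/38.6) = 1.04311
EOQ* = 827.51 * 1.04311 = 863.2 units

863.2 units


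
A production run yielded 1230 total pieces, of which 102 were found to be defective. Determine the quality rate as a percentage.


Formula: Quality Rate = Good Pieces / Total Pieces * 100
Good pieces = 1230 - 102 = 1128
QR = 1128 / 1230 * 100 = 91.7%

91.7%


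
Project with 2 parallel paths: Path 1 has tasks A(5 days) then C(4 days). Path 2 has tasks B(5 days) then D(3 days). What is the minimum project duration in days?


Path 1 = 5 + 4 = 9 days
Path 2 = 5 + 3 = 8 days
Duration = max(9, 8) = 9 days

9 days


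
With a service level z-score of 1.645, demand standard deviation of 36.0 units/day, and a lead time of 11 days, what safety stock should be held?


Formula: SS = z * sigma_d * sqrt(LT)
sqrt(LT) = sqrt(11) = 3.3166
SS = 1.645 * 36.0 * 3.3166
SS = 196.4 units

196.4 units


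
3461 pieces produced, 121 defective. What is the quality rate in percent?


Formula: Quality Rate = Good Pieces / Total Pieces * 100
Good pieces = 3461 - 121 = 3340
QR = 3340 / 3461 * 100 = 96.5%

96.5%


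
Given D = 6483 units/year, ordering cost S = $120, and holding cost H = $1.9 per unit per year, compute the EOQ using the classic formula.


Formula: EOQ = sqrt(2 * D * S / H)
Numerator: 2 * 6483 * 120 = 1555920
2DS/H = 1555920 / 1.9 = 818905.3
EOQ = sqrt(818905.3) = 904.9 units

904.9 units


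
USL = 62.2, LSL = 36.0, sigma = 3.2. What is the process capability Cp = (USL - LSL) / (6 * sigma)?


Cp = (62.2 - 36.0) / (6 * 3.2)

1.36


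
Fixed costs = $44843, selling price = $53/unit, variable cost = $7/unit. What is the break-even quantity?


Formula: BEQ = Fixed Costs / (Price - Variable Cost)
Contribution margin = $53 - $7 = $46/unit
BEQ = ceil($44843 / $46/unit) = ceil(974.85) = 975 units

975 units


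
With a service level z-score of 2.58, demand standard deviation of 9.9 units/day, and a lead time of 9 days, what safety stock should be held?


Formula: SS = z * sigma_d * sqrt(LT)
sqrt(LT) = sqrt(9) = 3.0
SS = 2.58 * 9.9 * 3.0
SS = 76.6 units

76.6 units


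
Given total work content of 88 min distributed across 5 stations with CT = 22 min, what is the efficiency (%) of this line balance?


Formula: Efficiency = Sum of Task Times / (N_stations * CT) * 100
Total station capacity = 5 stations * 22 min = 110 min
Efficiency = 88 / 110 * 100 = 80.0%

80.0%


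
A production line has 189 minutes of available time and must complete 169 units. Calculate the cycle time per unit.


Formula: CT = Available Time / Number of Units
CT = 189 min / 169 units
CT = 1.12 min/unit

1.12 min/unit


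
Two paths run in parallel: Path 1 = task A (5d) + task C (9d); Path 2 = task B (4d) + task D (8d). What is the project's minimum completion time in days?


Path 1 = 5 + 9 = 14 days
Path 2 = 4 + 8 = 12 days
Duration = max(14, 12) = 14 days

14 days


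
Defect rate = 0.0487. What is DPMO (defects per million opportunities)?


DPMO = defect_rate * 1000000 = 0.0487 * 1000000

48700


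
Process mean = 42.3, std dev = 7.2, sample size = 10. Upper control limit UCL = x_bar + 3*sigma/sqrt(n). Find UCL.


UCL = 42.3 + 3 * 7.2 / sqrt(10)

49.13


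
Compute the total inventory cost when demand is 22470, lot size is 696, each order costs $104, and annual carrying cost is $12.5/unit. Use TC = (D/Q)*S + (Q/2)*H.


TC = 22470/696 * 104 + 696/2 * 12.5

$7707.59


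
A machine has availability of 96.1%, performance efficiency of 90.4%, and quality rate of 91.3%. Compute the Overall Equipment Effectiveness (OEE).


Formula: OEE = Availability * Performance * Quality / 10000
A * P = 96.1% * 90.4% / 100 = 86.87%
OEE = 86.87% * 91.3% / 100 = 79.3%

79.3%


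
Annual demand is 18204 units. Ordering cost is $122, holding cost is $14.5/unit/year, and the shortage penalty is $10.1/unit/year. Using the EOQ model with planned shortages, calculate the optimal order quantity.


Formula: EOQ* = sqrt(2DS/H) * sqrt((H+P)/P)
Base EOQ = sqrt(2*18204*122/14.5) = 553.47 units
Correction = sqrt((14.5+10.1)/10.1) = 1.56065
EOQ* = 553.47 * 1.56065 = 863.8 units

863.8 units


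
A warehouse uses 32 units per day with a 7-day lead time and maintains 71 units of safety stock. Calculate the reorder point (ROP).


Formula: ROP = (Daily Demand * Lead Time) + Safety Stock
Demand during lead time = 32 * 7 = 224 units
ROP = 224 + 71 = 295 units

295 units


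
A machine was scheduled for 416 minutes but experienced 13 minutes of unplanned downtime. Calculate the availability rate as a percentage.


Formula: Availability = (Planned Time - Downtime) / Planned Time * 100
Uptime = 416 - 13 = 403 min
Availability = 403 / 416 * 100 = 96.9%

96.9%


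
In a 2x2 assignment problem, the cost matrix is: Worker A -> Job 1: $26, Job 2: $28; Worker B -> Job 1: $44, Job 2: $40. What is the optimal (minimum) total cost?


Option 1: A->1 + B->2 = $26 + $40 = $66
Option 2: A->2 + B->1 = $28 + $44 = $72
Min cost = min($66, $72) = $66

$66


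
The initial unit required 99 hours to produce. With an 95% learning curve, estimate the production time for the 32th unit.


Formula: T_n = T_1 * (learning_rate)^(log2(n)) where learning_rate = rate/100
Doublings = log2(32) = 5
T_n = 99 * 0.95^5
T_n = 99 * 0.7738 = 76.6 hours

76.6 hours


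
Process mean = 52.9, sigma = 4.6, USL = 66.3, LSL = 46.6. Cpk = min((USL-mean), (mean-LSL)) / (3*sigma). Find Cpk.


Cpu = (66.3 - 52.9) / (3 * 4.6) = 0.97
Cpl = (52.9 - 46.6) / (3 * 4.6) = 0.46
Cpk = min(0.97, 0.46) = 0.46

0.46


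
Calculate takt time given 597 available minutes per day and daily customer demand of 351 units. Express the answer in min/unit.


Formula: Takt Time = Available Production Time / Customer Demand
Takt = 597 min/day / 351 units/day
Takt = 1.7 min/unit

1.7 min/unit


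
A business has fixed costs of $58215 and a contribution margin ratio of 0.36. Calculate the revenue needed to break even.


Formula: BER = Fixed Costs / Contribution Margin Ratio
BER = $58215 / 0.36
BER = $161708.33 (to the nearest cent)

$161708.33


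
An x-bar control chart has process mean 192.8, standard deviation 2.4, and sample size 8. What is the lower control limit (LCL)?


LCL = 192.8 - 3 * 2.4 / sqrt(8)

190.25


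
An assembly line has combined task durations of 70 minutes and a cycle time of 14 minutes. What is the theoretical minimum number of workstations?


Formula: N_min = ceil(Sum of Task Times / Cycle Time)
N_min = ceil(70 min / 14 min) = ceil(5.0)
N_min = 5 stations

5


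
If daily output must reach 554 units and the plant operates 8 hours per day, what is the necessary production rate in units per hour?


Formula: Production Rate = Daily Demand / Available Hours
Rate = 554 units/day / 8 hours/day
Rate = 69.3 units/hour

69.3 units/hour


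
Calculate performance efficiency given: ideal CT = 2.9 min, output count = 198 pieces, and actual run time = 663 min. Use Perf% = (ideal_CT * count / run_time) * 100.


Formula: Performance = (Ideal CT * Total Count) / Run Time * 100
Ideal output time = 2.9 * 198 = 574.2 min
Performance = 574.2 / 663 * 100 = 86.6%

86.6%


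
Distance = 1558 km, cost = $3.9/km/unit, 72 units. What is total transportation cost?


TC = dist * cost * units = 1558 * 3.9 * 72 = $437486.40

$437486.40


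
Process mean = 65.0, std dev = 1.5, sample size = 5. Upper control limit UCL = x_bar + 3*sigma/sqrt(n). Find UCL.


UCL = 65.0 + 3 * 1.5 / sqrt(5)

67.01


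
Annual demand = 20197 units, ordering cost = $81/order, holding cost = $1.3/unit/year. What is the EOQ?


Formula: EOQ = sqrt(2 * D * S / H)
Numerator: 2 * 20197 * 81 = 3271914
2DS/H = 3271914 / 1.3 = 2516856.9
EOQ = sqrt(2516856.9) = 1586.5 units

1586.5 units


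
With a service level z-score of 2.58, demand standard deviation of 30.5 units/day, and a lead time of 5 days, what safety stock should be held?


Formula: SS = z * sigma_d * sqrt(LT)
sqrt(LT) = sqrt(5) = 2.2361
SS = 2.58 * 30.5 * 2.2361
SS = 176.0 units

176.0 units


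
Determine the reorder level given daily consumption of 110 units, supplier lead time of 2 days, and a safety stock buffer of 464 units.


Formula: ROP = (Daily Demand * Lead Time) + Safety Stock
Demand during lead time = 110 * 2 = 220 units
ROP = 220 + 464 = 684 units

684 units


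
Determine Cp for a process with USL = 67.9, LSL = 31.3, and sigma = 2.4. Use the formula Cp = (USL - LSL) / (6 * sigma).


Cp = (67.9 - 31.3) / (6 * 2.4)

2.54


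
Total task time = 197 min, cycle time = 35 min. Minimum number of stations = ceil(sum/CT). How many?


Formula: N_min = ceil(Sum of Task Times / Cycle Time)
N_min = ceil(197 min / 35 min) = ceil(5.6286)
N_min = 6 stations

6


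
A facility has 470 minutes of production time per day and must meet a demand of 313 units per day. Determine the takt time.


Formula: Takt Time = Available Production Time / Customer Demand
Takt = 470 min/day / 313 units/day
Takt = 1.5 min/unit

1.5 min/unit


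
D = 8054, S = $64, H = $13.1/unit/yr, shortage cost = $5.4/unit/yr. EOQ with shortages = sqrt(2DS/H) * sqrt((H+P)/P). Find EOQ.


Formula: EOQ* = sqrt(2DS/H) * sqrt((H+P)/P)
Base EOQ = sqrt(2*8054*64/13.1) = 280.53 units
Correction = sqrt((13.1+5.4)/5.4) = 1.85093
EOQ* = 280.53 * 1.85093 = 519.2 units

519.2 units


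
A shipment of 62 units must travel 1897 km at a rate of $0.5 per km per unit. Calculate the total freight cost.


TC = dist * cost * units = 1897 * 0.5 * 62 = $58807.00

$58807.00


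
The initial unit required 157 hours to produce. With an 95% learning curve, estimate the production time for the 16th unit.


Formula: T_n = T_1 * (learning_rate)^(log2(n)) where learning_rate = rate/100
Doublings = log2(16) = 4
T_n = 157 * 0.95^4
T_n = 157 * 0.8145 = 127.9 hours

127.9 hours


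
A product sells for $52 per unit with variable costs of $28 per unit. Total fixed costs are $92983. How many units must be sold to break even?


Formula: BEQ = Fixed Costs / (Price - Variable Cost)
Contribution margin = $52 - $28 = $24/unit
BEQ = ceil($92983 / $24/unit) = ceil(3874.29) = 3875 units

3875 units


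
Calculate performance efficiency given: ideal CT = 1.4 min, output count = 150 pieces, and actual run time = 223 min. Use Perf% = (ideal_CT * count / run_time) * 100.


Formula: Performance = (Ideal CT * Total Count) / Run Time * 100
Ideal output time = 1.4 * 150 = 210.0 min
Performance = 210.0 / 223 * 100 = 94.2%

94.2%


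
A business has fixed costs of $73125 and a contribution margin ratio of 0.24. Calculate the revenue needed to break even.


Formula: BER = Fixed Costs / Contribution Margin Ratio
BER = $73125 / 0.24
BER = $304687.50 (to the nearest cent)

$304687.50


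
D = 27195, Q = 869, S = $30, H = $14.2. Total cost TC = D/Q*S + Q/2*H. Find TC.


TC = 27195/869 * 30 + 869/2 * 14.2

$7108.74


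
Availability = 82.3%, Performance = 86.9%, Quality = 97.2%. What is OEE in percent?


Formula: OEE = Availability * Performance * Quality / 10000
A * P = 82.3% * 86.9% / 100 = 71.52%
OEE = 71.52% * 97.2% / 100 = 69.5%

69.5%


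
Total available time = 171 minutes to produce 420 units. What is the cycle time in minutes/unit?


Formula: CT = Available Time / Number of Units
CT = 171 min / 420 units
CT = 0.41 min/unit

0.41 min/unit
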